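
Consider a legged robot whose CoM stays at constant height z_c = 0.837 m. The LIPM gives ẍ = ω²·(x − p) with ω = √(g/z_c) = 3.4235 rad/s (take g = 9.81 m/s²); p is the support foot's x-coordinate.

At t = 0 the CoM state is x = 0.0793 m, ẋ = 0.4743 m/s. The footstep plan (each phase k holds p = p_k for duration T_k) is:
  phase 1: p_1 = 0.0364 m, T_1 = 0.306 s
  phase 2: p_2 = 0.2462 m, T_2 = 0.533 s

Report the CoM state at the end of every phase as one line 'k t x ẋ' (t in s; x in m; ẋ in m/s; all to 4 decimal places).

1 0.3060 0.2783 0.9428
2 0.8390 1.1798 3.3307

phase 1: p=0.0364, T=0.306, ωT=1.047591, cosh=1.600779, sinh=1.249997; start (x,ẋ)=(0.079300, 0.474300) → end (x,ẋ)=(0.278251, 0.942834)
phase 2: p=0.2462, T=0.533, ωT=1.824726, cosh=3.181177, sinh=3.019915; start (x,ẋ)=(0.278251, 0.942834) → end (x,ẋ)=(1.179846, 3.330687)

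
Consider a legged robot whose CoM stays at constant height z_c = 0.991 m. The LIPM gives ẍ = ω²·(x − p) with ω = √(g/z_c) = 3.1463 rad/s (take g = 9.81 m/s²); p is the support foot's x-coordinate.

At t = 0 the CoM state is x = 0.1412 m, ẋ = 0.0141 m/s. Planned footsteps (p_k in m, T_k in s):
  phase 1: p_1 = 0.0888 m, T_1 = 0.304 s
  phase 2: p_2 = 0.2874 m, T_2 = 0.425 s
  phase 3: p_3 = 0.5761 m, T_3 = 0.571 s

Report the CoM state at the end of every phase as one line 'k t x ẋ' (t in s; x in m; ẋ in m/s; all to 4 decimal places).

1 0.3040 0.1720 0.2039
2 0.7290 0.1675 -0.2285
3 1.3000 -0.9025 -4.4767

phase 1: p=0.0888, T=0.304, ωT=0.956475, cosh=1.493376, sinh=1.109131; start (x,ẋ)=(0.141200, 0.014100) → end (x,ẋ)=(0.172023, 0.203915)
phase 2: p=0.2874, T=0.425, ωT=1.337177, cosh=2.035433, sinh=1.772847; start (x,ẋ)=(0.172023, 0.203915) → end (x,ẋ)=(0.167459, -0.228505)
phase 3: p=0.5761, T=0.571, ωT=1.796537, cosh=3.097304, sinh=2.931432; start (x,ẋ)=(0.167459, -0.228505) → end (x,ẋ)=(-0.902487, -4.476716)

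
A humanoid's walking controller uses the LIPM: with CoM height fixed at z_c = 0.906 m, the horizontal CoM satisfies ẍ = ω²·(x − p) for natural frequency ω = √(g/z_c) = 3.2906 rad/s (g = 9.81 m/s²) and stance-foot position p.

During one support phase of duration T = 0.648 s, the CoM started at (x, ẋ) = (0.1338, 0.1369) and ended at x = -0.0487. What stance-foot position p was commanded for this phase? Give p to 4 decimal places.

p = 0.2423

ωT = 3.2906·0.648 = 2.132309; cosh(ωT) = 4.276440, sinh(ωT) = 4.157877
x(T) = p + (x₀−p)·cosh(ωT) + (ẋ₀/ω)·sinh(ωT) ⇒ p·(1 − cosh) = x(T) − x₀·cosh − (ẋ₀/ω)·sinh
numerator   = -0.0487 − (0.1338)·4.276440 − (0.1369/3.2906)·4.157877 = -0.793869
denominator = 1 − 4.276440 = -3.276440
p = -0.793869 / -3.276440 = 0.2423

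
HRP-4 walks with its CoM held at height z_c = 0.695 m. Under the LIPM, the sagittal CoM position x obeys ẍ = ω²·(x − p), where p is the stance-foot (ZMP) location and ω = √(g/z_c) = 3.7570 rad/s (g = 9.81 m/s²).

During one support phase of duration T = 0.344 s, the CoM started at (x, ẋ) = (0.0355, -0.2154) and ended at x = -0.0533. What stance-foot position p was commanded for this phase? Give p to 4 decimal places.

ωT = 3.7570·0.344 = 1.292408; cosh(ωT) = 1.958077, sinh(ωT) = 1.683468
x(T) = p + (x₀−p)·cosh(ωT) + (ẋ₀/ω)·sinh(ωT) ⇒ p·(1 − cosh) = x(T) − x₀·cosh − (ẋ₀/ω)·sinh
numerator   = -0.0533 − (0.0355)·1.958077 − (-0.2154/3.7570)·1.683468 = -0.026293
denominator = 1 − 1.958077 = -0.958077
p = -0.026293 / -0.958077 = 0.0274

p = 0.0274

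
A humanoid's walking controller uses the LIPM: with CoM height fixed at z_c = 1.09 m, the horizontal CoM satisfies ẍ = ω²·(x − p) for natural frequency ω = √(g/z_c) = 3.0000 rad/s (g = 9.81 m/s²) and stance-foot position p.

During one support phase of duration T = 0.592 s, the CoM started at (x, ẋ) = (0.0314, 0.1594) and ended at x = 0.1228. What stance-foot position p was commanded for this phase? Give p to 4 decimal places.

ωT = 3.0000·0.592 = 1.776000; cosh(ωT) = 3.037749, sinh(ωT) = 2.868435
x(T) = p + (x₀−p)·cosh(ωT) + (ẋ₀/ω)·sinh(ωT) ⇒ p·(1 − cosh) = x(T) − x₀·cosh − (ẋ₀/ω)·sinh
numerator   = 0.1228 − (0.0314)·3.037749 − (0.1594/3.0000)·2.868435 = -0.124995
denominator = 1 − 3.037749 = -2.037749
p = -0.124995 / -2.037749 = 0.0613

p = 0.0613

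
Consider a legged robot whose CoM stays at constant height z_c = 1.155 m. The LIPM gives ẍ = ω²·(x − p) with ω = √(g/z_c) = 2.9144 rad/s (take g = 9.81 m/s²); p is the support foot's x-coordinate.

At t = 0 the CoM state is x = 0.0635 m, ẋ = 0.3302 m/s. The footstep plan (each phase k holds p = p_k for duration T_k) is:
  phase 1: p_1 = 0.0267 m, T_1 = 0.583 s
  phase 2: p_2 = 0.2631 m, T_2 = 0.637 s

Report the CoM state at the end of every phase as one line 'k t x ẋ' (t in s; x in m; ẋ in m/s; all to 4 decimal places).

1 0.5830 0.4302 1.2166
2 1.2200 2.1142 5.5090

phase 1: p=0.0267, T=0.583, ωT=1.699095, cosh=2.825923, sinh=2.643074; start (x,ẋ)=(0.063500, 0.330200) → end (x,ẋ)=(0.430153, 1.216589)
phase 2: p=0.2631, T=0.637, ωT=1.856473, cosh=3.278671, sinh=3.122448; start (x,ẋ)=(0.430153, 1.216589) → end (x,ẋ)=(2.114248, 5.508987)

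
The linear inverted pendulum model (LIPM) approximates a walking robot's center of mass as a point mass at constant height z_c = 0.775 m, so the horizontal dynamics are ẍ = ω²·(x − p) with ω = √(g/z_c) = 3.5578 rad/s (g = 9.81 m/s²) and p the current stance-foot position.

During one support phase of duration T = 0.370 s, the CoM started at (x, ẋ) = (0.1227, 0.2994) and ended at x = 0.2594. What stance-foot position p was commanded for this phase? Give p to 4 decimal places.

ωT = 3.5578·0.370 = 1.316386; cosh(ωT) = 1.999010, sinh(ωT) = 1.730907
x(T) = p + (x₀−p)·cosh(ωT) + (ẋ₀/ω)·sinh(ωT) ⇒ p·(1 − cosh) = x(T) − x₀·cosh − (ẋ₀/ω)·sinh
numerator   = 0.2594 − (0.1227)·1.999010 − (0.2994/3.5578)·1.730907 = -0.131540
denominator = 1 − 1.999010 = -0.999010
p = -0.131540 / -0.999010 = 0.1317

p = 0.1317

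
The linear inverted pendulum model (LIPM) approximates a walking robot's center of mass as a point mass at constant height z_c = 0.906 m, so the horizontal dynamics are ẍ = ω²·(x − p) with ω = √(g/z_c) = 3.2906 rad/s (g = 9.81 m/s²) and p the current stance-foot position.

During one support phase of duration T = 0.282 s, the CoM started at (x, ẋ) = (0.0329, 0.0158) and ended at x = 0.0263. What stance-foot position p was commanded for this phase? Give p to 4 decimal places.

p = 0.0583

ωT = 3.2906·0.282 = 0.927949; cosh(ωT) = 1.462340, sinh(ωT) = 1.066977
x(T) = p + (x₀−p)·cosh(ωT) + (ẋ₀/ω)·sinh(ωT) ⇒ p·(1 − cosh) = x(T) − x₀·cosh − (ẋ₀/ω)·sinh
numerator   = 0.0263 − (0.0329)·1.462340 − (0.0158/3.2906)·1.066977 = -0.026934
denominator = 1 − 1.462340 = -0.462340
p = -0.026934 / -0.462340 = 0.0583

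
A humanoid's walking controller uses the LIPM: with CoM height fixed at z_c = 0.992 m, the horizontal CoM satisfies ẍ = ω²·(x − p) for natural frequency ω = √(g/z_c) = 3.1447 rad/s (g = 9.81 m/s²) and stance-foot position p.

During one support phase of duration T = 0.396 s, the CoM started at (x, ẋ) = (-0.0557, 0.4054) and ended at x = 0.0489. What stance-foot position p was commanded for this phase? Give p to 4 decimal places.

p = 0.0587

ωT = 3.1447·0.396 = 1.245301; cosh(ωT) = 1.880918, sinh(ωT) = 1.593063
x(T) = p + (x₀−p)·cosh(ωT) + (ẋ₀/ω)·sinh(ωT) ⇒ p·(1 − cosh) = x(T) − x₀·cosh − (ẋ₀/ω)·sinh
numerator   = 0.0489 − (-0.0557)·1.880918 − (0.4054/3.1447)·1.593063 = -0.051703
denominator = 1 − 1.880918 = -0.880918
p = -0.051703 / -0.880918 = 0.0587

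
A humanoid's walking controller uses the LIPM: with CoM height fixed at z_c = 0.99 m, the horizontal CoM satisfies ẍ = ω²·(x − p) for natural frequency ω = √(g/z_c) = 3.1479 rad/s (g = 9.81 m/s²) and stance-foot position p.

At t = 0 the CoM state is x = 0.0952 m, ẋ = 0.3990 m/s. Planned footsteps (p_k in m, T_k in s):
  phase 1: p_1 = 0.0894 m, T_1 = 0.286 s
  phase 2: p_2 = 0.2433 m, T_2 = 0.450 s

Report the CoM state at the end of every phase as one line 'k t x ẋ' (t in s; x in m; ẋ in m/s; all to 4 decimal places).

phase 1: p=0.0894, T=0.286, ωT=0.900299, cosh=1.433394, sinh=1.026946; start (x,ẋ)=(0.095200, 0.399000) → end (x,ẋ)=(0.227880, 0.590674)
phase 2: p=0.2433, T=0.450, ωT=1.416555, cosh=2.182720, sinh=1.940172; start (x,ẋ)=(0.227880, 0.590674) → end (x,ẋ)=(0.573698, 1.195100)

1 0.2860 0.2279 0.5907
2 0.7360 0.5737 1.1951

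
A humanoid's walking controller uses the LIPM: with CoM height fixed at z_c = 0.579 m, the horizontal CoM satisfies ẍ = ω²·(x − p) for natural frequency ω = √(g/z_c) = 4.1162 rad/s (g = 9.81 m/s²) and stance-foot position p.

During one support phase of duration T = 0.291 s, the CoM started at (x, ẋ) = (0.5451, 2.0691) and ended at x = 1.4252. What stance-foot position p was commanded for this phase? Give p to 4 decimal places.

p = 0.3924

ωT = 4.1162·0.291 = 1.197814; cosh(ωT) = 1.807361, sinh(ωT) = 1.505507
x(T) = p + (x₀−p)·cosh(ωT) + (ẋ₀/ω)·sinh(ωT) ⇒ p·(1 − cosh) = x(T) − x₀·cosh − (ẋ₀/ω)·sinh
numerator   = 1.4252 − (0.5451)·1.807361 − (2.0691/4.1162)·1.505507 = -0.316769
denominator = 1 − 1.807361 = -0.807361
p = -0.316769 / -0.807361 = 0.3924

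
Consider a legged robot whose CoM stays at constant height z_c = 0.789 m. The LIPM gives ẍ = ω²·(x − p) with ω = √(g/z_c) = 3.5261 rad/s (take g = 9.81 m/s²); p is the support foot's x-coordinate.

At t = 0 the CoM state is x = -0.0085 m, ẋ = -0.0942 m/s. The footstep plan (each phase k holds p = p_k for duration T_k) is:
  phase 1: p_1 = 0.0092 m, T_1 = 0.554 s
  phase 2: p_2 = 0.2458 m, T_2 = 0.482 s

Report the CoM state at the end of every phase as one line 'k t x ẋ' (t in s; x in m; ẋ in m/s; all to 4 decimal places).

1 0.5540 -0.1468 -0.5545
2 1.0360 -1.2800 -5.2286

phase 1: p=0.0092, T=0.554, ωT=1.953459, cosh=3.597414, sinh=3.455631; start (x,ẋ)=(-0.008500, -0.094200) → end (x,ẋ)=(-0.146792, -0.554549)
phase 2: p=0.2458, T=0.482, ωT=1.699580, cosh=2.827205, sinh=2.644445; start (x,ẋ)=(-0.146792, -0.554549) → end (x,ẋ)=(-1.280028, -5.228575)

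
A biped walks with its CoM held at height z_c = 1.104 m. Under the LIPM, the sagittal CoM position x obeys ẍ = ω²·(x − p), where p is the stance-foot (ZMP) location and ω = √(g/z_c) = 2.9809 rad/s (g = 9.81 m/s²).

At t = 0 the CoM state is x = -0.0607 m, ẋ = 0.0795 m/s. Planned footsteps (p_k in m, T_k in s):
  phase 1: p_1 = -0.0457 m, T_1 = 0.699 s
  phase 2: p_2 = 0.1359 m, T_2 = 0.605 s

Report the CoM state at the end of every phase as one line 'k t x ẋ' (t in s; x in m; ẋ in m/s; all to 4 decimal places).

phase 1: p=-0.0457, T=0.699, ωT=2.083649, cosh=4.079103, sinh=3.954628; start (x,ẋ)=(-0.060700, 0.079500) → end (x,ẋ)=(-0.001417, 0.147463)
phase 2: p=0.1359, T=0.605, ωT=1.803445, cosh=3.117626, sinh=2.952895; start (x,ẋ)=(-0.001417, 0.147463) → end (x,ẋ)=(-0.146126, -0.748971)

1 0.6990 -0.0014 0.1475
2 1.3040 -0.1461 -0.7490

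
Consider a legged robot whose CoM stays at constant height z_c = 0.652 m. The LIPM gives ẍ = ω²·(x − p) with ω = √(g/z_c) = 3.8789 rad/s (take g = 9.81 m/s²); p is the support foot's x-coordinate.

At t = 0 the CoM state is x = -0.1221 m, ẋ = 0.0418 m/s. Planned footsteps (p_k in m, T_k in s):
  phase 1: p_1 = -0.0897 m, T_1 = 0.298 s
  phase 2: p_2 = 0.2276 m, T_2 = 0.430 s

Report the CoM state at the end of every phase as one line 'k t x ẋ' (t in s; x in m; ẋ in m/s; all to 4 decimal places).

1 0.2980 -0.1308 -0.1069
2 0.7280 -0.8267 -3.8475

phase 1: p=-0.0897, T=0.298, ωT=1.155912, cosh=1.745845, sinh=1.431075; start (x,ẋ)=(-0.122100, 0.041800) → end (x,ẋ)=(-0.130844, -0.106876)
phase 2: p=0.2276, T=0.430, ωT=1.667927, cosh=2.744902, sinh=2.556265; start (x,ẋ)=(-0.130844, -0.106876) → end (x,ẋ)=(-0.826726, -3.847511)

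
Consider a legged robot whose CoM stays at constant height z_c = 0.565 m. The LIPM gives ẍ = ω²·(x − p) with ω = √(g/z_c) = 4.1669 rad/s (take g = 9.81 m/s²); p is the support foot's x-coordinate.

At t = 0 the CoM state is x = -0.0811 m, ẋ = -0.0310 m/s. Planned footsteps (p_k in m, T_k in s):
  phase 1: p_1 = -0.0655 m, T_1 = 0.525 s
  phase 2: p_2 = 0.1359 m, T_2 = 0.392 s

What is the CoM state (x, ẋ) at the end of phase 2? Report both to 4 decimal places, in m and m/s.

x = -0.9255, ẋ = -4.2580

phase 1: p=-0.0655, T=0.525, ωT=2.187623, cosh=4.513089, sinh=4.400906; start (x,ẋ)=(-0.081100, -0.031000) → end (x,ẋ)=(-0.168645, -0.425981)
phase 2: p=0.1359, T=0.392, ωT=1.633425, cosh=2.658322, sinh=2.463062; start (x,ẋ)=(-0.168645, -0.425981) → end (x,ẋ)=(-0.925477, -4.258042)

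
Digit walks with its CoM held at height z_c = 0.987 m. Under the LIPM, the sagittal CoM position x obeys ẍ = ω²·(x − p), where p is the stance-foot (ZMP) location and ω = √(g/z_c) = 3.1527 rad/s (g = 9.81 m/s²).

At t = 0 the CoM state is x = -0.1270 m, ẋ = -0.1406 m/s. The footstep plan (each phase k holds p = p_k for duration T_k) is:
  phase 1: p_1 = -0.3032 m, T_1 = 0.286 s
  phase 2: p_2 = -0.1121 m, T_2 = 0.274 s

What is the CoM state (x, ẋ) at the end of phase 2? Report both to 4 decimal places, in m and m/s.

x = 0.0244, ẋ = 0.5653

phase 1: p=-0.3032, T=0.286, ωT=0.901672, cosh=1.434805, sinh=1.028915; start (x,ẋ)=(-0.127000, -0.140600) → end (x,ẋ)=(-0.096274, 0.369834)
phase 2: p=-0.1121, T=0.274, ωT=0.863840, cosh=1.396896, sinh=0.975356; start (x,ẋ)=(-0.096274, 0.369834) → end (x,ẋ)=(0.024424, 0.565287)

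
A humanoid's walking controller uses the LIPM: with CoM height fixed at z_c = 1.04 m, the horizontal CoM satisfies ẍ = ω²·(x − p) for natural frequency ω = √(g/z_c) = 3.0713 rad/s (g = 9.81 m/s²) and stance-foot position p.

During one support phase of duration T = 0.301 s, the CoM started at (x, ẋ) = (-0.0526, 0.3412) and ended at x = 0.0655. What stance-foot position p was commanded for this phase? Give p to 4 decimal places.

p = -0.0529

ωT = 3.0713·0.301 = 0.924461; cosh(ωT) = 1.458628, sinh(ωT) = 1.061883
x(T) = p + (x₀−p)·cosh(ωT) + (ẋ₀/ω)·sinh(ωT) ⇒ p·(1 − cosh) = x(T) − x₀·cosh − (ẋ₀/ω)·sinh
numerator   = 0.0655 − (-0.0526)·1.458628 − (0.3412/3.0713)·1.061883 = 0.024256
denominator = 1 − 1.458628 = -0.458628
p = 0.024256 / -0.458628 = -0.0529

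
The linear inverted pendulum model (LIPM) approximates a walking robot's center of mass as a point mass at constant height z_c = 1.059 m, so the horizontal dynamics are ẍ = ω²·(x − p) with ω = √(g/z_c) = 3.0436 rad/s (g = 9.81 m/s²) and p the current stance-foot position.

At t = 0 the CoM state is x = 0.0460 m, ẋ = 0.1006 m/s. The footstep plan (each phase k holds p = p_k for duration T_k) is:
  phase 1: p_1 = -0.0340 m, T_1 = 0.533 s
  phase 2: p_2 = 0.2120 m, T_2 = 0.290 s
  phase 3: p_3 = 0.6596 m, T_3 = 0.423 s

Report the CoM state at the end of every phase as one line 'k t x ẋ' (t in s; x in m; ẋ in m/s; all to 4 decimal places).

phase 1: p=-0.0340, T=0.533, ωT=1.622239, cosh=2.630936, sinh=2.433480; start (x,ẋ)=(0.046000, 0.100600) → end (x,ẋ)=(0.256909, 0.857195)
phase 2: p=0.2120, T=0.290, ωT=0.882644, cosh=1.415485, sinh=1.001797; start (x,ẋ)=(0.256909, 0.857195) → end (x,ẋ)=(0.557712, 1.350277)
phase 3: p=0.6596, T=0.423, ωT=1.287443, cosh=1.949742, sinh=1.673767; start (x,ẋ)=(0.557712, 1.350277) → end (x,ẋ)=(1.203503, 2.113647)

1 0.5330 0.2569 0.8572
2 0.8230 0.5577 1.3503
3 1.2460 1.2035 2.1136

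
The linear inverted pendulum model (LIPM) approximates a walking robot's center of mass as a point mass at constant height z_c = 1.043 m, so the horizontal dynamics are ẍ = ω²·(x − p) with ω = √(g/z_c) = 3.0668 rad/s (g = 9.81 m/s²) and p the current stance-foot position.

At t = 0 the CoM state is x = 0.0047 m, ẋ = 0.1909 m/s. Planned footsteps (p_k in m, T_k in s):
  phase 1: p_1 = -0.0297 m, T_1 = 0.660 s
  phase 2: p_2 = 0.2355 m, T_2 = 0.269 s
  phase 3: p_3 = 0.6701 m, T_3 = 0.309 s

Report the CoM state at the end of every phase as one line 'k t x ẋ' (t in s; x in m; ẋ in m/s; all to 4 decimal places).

phase 1: p=-0.0297, T=0.660, ωT=2.024088, cosh=3.850659, sinh=3.718545; start (x,ẋ)=(0.004700, 0.190900) → end (x,ẋ)=(0.334232, 1.127390)
phase 2: p=0.2355, T=0.269, ωT=0.824969, cosh=1.360029, sinh=0.921781; start (x,ẋ)=(0.334232, 1.127390) → end (x,ẋ)=(0.708635, 1.812391)
phase 3: p=0.6701, T=0.309, ωT=0.947641, cosh=1.483636, sinh=1.095982; start (x,ẋ)=(0.708635, 1.812391) → end (x,ẋ)=(1.374966, 2.818452)

1 0.6600 0.3342 1.1274
2 0.9290 0.7086 1.8124
3 1.2380 1.3750 2.8185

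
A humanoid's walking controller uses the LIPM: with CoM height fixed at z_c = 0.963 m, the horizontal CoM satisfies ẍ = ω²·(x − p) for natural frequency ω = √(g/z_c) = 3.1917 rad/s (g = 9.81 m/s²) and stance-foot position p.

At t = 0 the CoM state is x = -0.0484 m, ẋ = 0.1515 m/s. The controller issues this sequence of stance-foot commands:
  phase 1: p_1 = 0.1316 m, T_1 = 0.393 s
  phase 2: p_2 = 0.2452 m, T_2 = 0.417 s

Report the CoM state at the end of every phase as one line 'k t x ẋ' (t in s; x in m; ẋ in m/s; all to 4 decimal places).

1 0.3930 -0.1331 -0.6379
2 0.8100 -0.8725 -3.4168

phase 1: p=0.1316, T=0.393, ωT=1.254338, cosh=1.895391, sinh=1.610126; start (x,ẋ)=(-0.048400, 0.151500) → end (x,ẋ)=(-0.133143, -0.637876)
phase 2: p=0.2452, T=0.417, ωT=1.330939, cosh=2.024412, sinh=1.760183; start (x,ẋ)=(-0.133143, -0.637876) → end (x,ẋ)=(-0.872502, -3.416843)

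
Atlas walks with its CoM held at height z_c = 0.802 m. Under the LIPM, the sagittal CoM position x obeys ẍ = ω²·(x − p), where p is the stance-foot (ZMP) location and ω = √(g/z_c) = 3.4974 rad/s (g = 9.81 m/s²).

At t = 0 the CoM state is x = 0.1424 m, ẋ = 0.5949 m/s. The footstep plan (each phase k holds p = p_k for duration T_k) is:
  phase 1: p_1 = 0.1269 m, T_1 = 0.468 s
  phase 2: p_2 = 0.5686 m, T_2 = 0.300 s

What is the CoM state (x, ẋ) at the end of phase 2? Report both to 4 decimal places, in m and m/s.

x = 1.2170, ẋ = 2.8456

phase 1: p=0.1269, T=0.468, ωT=1.636783, cosh=2.666609, sinh=2.472004; start (x,ẋ)=(0.142400, 0.594900) → end (x,ẋ)=(0.588715, 1.720372)
phase 2: p=0.5686, T=0.300, ωT=1.049220, cosh=1.602817, sinh=1.252606; start (x,ẋ)=(0.588715, 1.720372) → end (x,ẋ)=(1.216998, 2.845562)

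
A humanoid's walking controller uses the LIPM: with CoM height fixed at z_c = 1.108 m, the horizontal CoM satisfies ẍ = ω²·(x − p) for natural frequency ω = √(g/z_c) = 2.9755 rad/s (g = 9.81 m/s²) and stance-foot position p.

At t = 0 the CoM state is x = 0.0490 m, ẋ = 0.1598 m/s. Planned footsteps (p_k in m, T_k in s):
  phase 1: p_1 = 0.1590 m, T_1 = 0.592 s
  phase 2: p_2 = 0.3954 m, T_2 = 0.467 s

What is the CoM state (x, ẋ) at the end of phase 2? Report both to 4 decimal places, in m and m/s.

phase 1: p=0.1590, T=0.592, ωT=1.761496, cosh=2.996463, sinh=2.824676; start (x,ẋ)=(0.049000, 0.159800) → end (x,ẋ)=(-0.018911, -0.445696)
phase 2: p=0.3954, T=0.467, ωT=1.389558, cosh=2.131132, sinh=1.881946; start (x,ẋ)=(-0.018911, -0.445696) → end (x,ẋ)=(-0.769445, -3.269867)

x = -0.7694, ẋ = -3.2699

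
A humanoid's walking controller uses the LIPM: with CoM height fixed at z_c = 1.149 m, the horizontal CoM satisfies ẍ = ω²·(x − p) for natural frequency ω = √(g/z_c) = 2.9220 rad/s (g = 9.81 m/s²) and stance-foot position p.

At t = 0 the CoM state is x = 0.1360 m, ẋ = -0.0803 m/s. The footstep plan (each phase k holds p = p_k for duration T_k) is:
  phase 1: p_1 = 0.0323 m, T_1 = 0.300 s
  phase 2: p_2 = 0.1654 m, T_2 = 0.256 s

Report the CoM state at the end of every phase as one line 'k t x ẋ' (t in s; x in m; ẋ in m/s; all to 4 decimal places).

1 0.3000 0.1512 0.1878
2 0.5560 0.1997 0.2087

phase 1: p=0.0323, T=0.300, ωT=0.876600, cosh=1.409456, sinh=0.993260; start (x,ẋ)=(0.136000, -0.080300) → end (x,ẋ)=(0.151165, 0.187790)
phase 2: p=0.1654, T=0.256, ωT=0.748032, cosh=1.293067, sinh=0.819770; start (x,ẋ)=(0.151165, 0.187790) → end (x,ẋ)=(0.199677, 0.208726)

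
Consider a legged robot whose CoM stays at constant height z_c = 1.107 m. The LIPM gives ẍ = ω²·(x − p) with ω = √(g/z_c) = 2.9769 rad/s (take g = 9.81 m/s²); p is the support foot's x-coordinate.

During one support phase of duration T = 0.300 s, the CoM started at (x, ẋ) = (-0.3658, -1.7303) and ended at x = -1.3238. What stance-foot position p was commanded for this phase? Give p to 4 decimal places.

ωT = 2.9769·0.300 = 0.893070; cosh(ωT) = 1.426007, sinh(ωT) = 1.016610
x(T) = p + (x₀−p)·cosh(ωT) + (ẋ₀/ω)·sinh(ωT) ⇒ p·(1 − cosh) = x(T) − x₀·cosh − (ẋ₀/ω)·sinh
numerator   = -1.3238 − (-0.3658)·1.426007 − (-1.7303/2.9769)·1.016610 = -0.211270
denominator = 1 − 1.426007 = -0.426007
p = -0.211270 / -0.426007 = 0.4959

p = 0.4959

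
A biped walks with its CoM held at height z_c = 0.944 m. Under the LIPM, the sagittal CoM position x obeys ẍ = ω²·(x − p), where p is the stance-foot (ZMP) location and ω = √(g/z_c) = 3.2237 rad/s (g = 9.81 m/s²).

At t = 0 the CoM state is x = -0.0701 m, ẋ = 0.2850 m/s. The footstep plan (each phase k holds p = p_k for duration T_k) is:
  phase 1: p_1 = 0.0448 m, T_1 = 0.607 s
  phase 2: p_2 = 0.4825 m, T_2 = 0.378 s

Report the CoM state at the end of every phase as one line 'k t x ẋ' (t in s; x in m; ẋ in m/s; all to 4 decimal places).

1 0.6070 -0.0633 -0.2559
2 0.9850 -0.6437 -3.1860

phase 1: p=0.0448, T=0.607, ωT=1.956786, cosh=3.608929, sinh=3.467617; start (x,ẋ)=(-0.070100, 0.285000) → end (x,ẋ)=(-0.063302, -0.255871)
phase 2: p=0.4825, T=0.378, ωT=1.218559, cosh=1.838982, sinh=1.543326; start (x,ẋ)=(-0.063302, -0.255871) → end (x,ẋ)=(-0.643717, -3.186028)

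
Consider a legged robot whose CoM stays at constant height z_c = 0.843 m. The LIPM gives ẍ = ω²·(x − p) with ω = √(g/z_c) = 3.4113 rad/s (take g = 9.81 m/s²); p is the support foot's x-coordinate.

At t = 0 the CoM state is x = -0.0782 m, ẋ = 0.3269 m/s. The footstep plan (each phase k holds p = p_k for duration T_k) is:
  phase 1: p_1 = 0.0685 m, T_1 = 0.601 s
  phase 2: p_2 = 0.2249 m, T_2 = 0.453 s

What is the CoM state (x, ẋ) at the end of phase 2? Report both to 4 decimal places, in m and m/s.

x = -1.0886, ẋ = -4.3441

phase 1: p=0.0685, T=0.601, ωT=2.050191, cosh=3.949049, sinh=3.820338; start (x,ẋ)=(-0.078200, 0.326900) → end (x,ẋ)=(-0.144728, -0.620897)
phase 2: p=0.2249, T=0.453, ωT=1.545319, cosh=2.451355, sinh=2.238112; start (x,ẋ)=(-0.144728, -0.620897) → end (x,ẋ)=(-1.088552, -4.344101)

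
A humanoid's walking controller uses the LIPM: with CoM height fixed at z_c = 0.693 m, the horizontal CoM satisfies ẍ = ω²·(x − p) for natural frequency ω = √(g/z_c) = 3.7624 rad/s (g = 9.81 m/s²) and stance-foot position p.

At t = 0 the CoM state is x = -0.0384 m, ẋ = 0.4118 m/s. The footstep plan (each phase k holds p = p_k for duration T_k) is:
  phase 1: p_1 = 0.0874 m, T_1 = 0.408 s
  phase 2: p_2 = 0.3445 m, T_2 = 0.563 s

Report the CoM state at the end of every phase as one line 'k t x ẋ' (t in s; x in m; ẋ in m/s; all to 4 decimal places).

1 0.4080 0.0241 -0.0474
2 0.9710 -1.0586 -5.1399

phase 1: p=0.0874, T=0.408, ωT=1.535059, cosh=2.428522, sinh=2.213079; start (x,ẋ)=(-0.038400, 0.411800) → end (x,ẋ)=(0.024117, -0.047407)
phase 2: p=0.3445, T=0.563, ωT=2.118231, cosh=4.218329, sinh=4.098085; start (x,ẋ)=(0.024117, -0.047407) → end (x,ẋ)=(-1.058619, -5.139853)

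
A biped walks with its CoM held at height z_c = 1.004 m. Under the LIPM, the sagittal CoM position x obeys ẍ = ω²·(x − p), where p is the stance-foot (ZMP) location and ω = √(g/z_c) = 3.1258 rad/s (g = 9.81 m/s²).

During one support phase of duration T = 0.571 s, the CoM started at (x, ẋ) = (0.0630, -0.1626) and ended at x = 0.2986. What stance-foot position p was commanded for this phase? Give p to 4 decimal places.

p = -0.1242

ωT = 3.1258·0.571 = 1.784832; cosh(ωT) = 3.063201, sinh(ωT) = 2.895376
x(T) = p + (x₀−p)·cosh(ωT) + (ẋ₀/ω)·sinh(ωT) ⇒ p·(1 − cosh) = x(T) − x₀·cosh − (ẋ₀/ω)·sinh
numerator   = 0.2986 − (0.0630)·3.063201 − (-0.1626/3.1258)·2.895376 = 0.256232
denominator = 1 − 3.063201 = -2.063201
p = 0.256232 / -2.063201 = -0.1242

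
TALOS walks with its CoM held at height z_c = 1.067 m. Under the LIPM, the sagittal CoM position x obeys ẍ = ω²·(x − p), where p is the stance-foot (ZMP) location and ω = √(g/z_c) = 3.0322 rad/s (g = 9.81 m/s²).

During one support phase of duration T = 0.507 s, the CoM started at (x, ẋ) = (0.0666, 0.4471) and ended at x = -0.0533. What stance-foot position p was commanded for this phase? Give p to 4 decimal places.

p = 0.3784

ωT = 3.0322·0.507 = 1.537325; cosh(ωT) = 2.433543, sinh(ωT) = 2.218588
x(T) = p + (x₀−p)·cosh(ωT) + (ẋ₀/ω)·sinh(ωT) ⇒ p·(1 − cosh) = x(T) − x₀·cosh − (ẋ₀/ω)·sinh
numerator   = -0.0533 − (0.0666)·2.433543 − (0.4471/3.0322)·2.218588 = -0.542506
denominator = 1 − 2.433543 = -1.433543
p = -0.542506 / -1.433543 = 0.3784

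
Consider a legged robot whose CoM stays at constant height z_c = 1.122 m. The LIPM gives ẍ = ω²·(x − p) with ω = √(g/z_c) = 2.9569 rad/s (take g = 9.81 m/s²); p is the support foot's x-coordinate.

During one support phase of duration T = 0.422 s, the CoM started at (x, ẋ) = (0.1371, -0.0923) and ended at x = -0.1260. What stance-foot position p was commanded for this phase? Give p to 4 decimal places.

p = 0.3781

ωT = 2.9569·0.422 = 1.247812; cosh(ωT) = 1.884923, sinh(ωT) = 1.597791
x(T) = p + (x₀−p)·cosh(ωT) + (ẋ₀/ω)·sinh(ωT) ⇒ p·(1 − cosh) = x(T) − x₀·cosh − (ẋ₀/ω)·sinh
numerator   = -0.1260 − (0.1371)·1.884923 − (-0.0923/2.9569)·1.597791 = -0.334548
denominator = 1 − 1.884923 = -0.884923
p = -0.334548 / -0.884923 = 0.3781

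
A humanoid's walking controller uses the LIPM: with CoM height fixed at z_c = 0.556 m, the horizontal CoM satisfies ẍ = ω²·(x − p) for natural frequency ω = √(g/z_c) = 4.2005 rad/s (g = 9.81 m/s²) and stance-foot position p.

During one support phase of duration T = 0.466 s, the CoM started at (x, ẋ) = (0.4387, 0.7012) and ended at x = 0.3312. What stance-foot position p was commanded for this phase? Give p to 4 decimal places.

ωT = 4.2005·0.466 = 1.957433; cosh(ωT) = 3.611173, sinh(ωT) = 3.469953
x(T) = p + (x₀−p)·cosh(ωT) + (ẋ₀/ω)·sinh(ωT) ⇒ p·(1 − cosh) = x(T) − x₀·cosh − (ẋ₀/ω)·sinh
numerator   = 0.3312 − (0.4387)·3.611173 − (0.7012/4.2005)·3.469953 = -1.832270
denominator = 1 − 3.611173 = -2.611173
p = -1.832270 / -2.611173 = 0.7017

p = 0.7017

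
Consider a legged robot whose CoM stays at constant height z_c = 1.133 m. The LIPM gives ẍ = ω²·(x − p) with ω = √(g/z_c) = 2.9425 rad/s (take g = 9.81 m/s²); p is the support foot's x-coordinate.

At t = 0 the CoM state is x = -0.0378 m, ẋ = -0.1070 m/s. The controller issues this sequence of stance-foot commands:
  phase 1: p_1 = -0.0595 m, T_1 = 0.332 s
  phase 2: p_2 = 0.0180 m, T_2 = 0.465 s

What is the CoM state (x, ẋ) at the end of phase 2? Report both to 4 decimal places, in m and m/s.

x = -0.2178, ẋ = -0.6522

phase 1: p=-0.0595, T=0.332, ωT=0.976910, cosh=1.516354, sinh=1.139882; start (x,ẋ)=(-0.037800, -0.107000) → end (x,ẋ)=(-0.068045, -0.089466)
phase 2: p=0.0180, T=0.465, ωT=1.368262, cosh=2.091534, sinh=1.836985; start (x,ẋ)=(-0.068045, -0.089466) → end (x,ẋ)=(-0.217820, -0.652224)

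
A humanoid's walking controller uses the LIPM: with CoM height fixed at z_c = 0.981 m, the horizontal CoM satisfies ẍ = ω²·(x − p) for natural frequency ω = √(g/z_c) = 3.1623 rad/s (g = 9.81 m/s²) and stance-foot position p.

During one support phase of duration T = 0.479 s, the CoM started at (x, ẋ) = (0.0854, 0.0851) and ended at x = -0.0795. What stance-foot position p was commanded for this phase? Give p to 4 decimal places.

p = 0.2466

ωT = 3.1623·0.479 = 1.514742; cosh(ωT) = 2.384056, sinh(ωT) = 2.164191
x(T) = p + (x₀−p)·cosh(ωT) + (ẋ₀/ω)·sinh(ωT) ⇒ p·(1 − cosh) = x(T) − x₀·cosh − (ẋ₀/ω)·sinh
numerator   = -0.0795 − (0.0854)·2.384056 − (0.0851/3.1623)·2.164191 = -0.341338
denominator = 1 − 2.384056 = -1.384056
p = -0.341338 / -1.384056 = 0.2466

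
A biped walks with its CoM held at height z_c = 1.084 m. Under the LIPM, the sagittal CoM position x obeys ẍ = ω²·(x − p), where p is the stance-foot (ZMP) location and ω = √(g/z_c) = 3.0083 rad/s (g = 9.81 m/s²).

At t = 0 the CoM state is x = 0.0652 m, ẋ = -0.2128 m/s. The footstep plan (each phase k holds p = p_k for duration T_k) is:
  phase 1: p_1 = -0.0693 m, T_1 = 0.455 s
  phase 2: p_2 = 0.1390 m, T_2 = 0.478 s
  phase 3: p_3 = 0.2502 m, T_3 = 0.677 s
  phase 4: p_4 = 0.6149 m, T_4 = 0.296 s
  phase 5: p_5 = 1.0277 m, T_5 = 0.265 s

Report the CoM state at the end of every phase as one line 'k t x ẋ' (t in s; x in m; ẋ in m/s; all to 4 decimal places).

phase 1: p=-0.0693, T=0.455, ωT=1.368777, cosh=2.092478, sinh=1.838060; start (x,ẋ)=(0.065200, -0.212800) → end (x,ẋ)=(0.082118, 0.298430)
phase 2: p=0.1390, T=0.478, ωT=1.437967, cosh=2.224768, sinh=1.987358; start (x,ẋ)=(0.082118, 0.298430) → end (x,ẋ)=(0.209602, 0.323866)
phase 3: p=0.2502, T=0.677, ωT=2.036619, cosh=3.897560, sinh=3.767091; start (x,ẋ)=(0.209602, 0.323866) → end (x,ẋ)=(0.497521, 0.802205)
phase 4: p=0.6149, T=0.296, ωT=0.890457, cosh=1.423355, sinh=1.012887; start (x,ẋ)=(0.497521, 0.802205) → end (x,ẋ)=(0.717929, 0.784162)
phase 5: p=1.0277, T=0.265, ωT=0.797200, cosh=1.334953, sinh=0.884364; start (x,ẋ)=(0.717929, 0.784162) → end (x,ẋ)=(0.844694, 0.222695)

1 0.4550 0.0821 0.2984
2 0.9330 0.2096 0.3239
3 1.6100 0.4975 0.8022
4 1.9060 0.7179 0.7842
5 2.1710 0.8447 0.2227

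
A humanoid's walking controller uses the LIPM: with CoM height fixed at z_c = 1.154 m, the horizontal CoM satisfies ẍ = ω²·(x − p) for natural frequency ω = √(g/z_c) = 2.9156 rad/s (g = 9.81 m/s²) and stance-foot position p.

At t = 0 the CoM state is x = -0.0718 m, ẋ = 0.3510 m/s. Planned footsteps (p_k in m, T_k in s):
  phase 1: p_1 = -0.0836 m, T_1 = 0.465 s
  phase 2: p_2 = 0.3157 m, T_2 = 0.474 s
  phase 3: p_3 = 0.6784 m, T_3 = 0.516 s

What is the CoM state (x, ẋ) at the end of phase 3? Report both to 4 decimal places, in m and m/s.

phase 1: p=-0.0836, T=0.465, ωT=1.355754, cosh=2.068719, sinh=1.810966; start (x,ẋ)=(-0.071800, 0.351000) → end (x,ẋ)=(0.158827, 0.788425)
phase 2: p=0.3157, T=0.474, ωT=1.381994, cosh=2.116957, sinh=1.865880; start (x,ẋ)=(0.158827, 0.788425) → end (x,ẋ)=(0.488171, 0.815650)
phase 3: p=0.6784, T=0.516, ωT=1.504450, cosh=2.361907, sinh=2.139768; start (x,ẋ)=(0.488171, 0.815650) → end (x,ẋ)=(0.827706, 0.739710)

x = 0.8277, ẋ = 0.7397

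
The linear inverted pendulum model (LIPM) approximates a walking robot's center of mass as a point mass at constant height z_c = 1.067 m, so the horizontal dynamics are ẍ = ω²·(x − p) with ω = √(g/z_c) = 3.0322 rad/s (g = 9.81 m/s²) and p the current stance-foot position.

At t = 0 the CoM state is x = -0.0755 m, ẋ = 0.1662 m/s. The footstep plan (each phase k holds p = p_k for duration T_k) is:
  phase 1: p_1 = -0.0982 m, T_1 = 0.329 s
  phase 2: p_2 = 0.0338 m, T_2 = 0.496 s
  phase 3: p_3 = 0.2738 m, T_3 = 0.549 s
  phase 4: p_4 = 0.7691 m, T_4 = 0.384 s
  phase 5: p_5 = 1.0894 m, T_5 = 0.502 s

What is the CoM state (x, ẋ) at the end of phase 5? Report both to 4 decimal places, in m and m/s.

x = 1.0037, ẋ = 0.0650

phase 1: p=-0.0982, T=0.329, ωT=0.997594, cosh=1.540257, sinh=1.171492; start (x,ẋ)=(-0.075500, 0.166200) → end (x,ẋ)=(0.000975, 0.336626)
phase 2: p=0.0338, T=0.496, ωT=1.503971, cosh=2.360884, sinh=2.138638; start (x,ẋ)=(0.000975, 0.336626) → end (x,ẋ)=(0.193730, 0.581873)
phase 3: p=0.2738, T=0.549, ωT=1.664678, cosh=2.736611, sinh=2.547359; start (x,ẋ)=(0.193730, 0.581873) → end (x,ẋ)=(0.543512, 0.973889)
phase 4: p=0.7691, T=0.384, ωT=1.164365, cosh=1.758004, sinh=1.445883; start (x,ẋ)=(0.543512, 0.973889) → end (x,ẋ)=(0.836907, 0.723076)
phase 5: p=1.0894, T=0.502, ωT=1.522164, cosh=2.400186, sinh=2.181947; start (x,ẋ)=(0.836907, 0.723076) → end (x,ẋ)=(1.003691, 0.065002)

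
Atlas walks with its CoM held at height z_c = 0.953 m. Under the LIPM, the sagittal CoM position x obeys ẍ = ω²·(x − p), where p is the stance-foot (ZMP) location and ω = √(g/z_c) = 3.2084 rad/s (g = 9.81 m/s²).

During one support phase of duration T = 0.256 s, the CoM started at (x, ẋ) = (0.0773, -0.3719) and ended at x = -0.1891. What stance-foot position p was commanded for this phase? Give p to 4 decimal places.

ωT = 3.2084·0.256 = 0.821350; cosh(ωT) = 1.356703, sinh(ωT) = 0.916865
x(T) = p + (x₀−p)·cosh(ωT) + (ẋ₀/ω)·sinh(ωT) ⇒ p·(1 − cosh) = x(T) − x₀·cosh − (ẋ₀/ω)·sinh
numerator   = -0.1891 − (0.0773)·1.356703 − (-0.3719/3.2084)·0.916865 = -0.187695
denominator = 1 − 1.356703 = -0.356703
p = -0.187695 / -0.356703 = 0.5262

p = 0.5262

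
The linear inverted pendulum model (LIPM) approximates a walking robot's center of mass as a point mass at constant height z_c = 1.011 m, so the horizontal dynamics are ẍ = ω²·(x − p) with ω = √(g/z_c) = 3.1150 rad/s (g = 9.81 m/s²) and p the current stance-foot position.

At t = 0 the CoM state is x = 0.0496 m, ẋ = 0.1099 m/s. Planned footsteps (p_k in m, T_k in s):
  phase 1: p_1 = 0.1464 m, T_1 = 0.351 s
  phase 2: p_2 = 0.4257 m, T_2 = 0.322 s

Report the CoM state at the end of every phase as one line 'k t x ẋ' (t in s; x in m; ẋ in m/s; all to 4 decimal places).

1 0.3510 0.0325 -0.2170
2 0.6730 -0.2647 -1.7809

phase 1: p=0.1464, T=0.351, ωT=1.093365, cosh=1.659693, sinh=1.324606; start (x,ẋ)=(0.049600, 0.109900) → end (x,ẋ)=(0.032475, -0.217011)
phase 2: p=0.4257, T=0.322, ωT=1.003030, cosh=1.546649, sinh=1.179882; start (x,ẋ)=(0.032475, -0.217011) → end (x,ẋ)=(-0.264679, -1.780872)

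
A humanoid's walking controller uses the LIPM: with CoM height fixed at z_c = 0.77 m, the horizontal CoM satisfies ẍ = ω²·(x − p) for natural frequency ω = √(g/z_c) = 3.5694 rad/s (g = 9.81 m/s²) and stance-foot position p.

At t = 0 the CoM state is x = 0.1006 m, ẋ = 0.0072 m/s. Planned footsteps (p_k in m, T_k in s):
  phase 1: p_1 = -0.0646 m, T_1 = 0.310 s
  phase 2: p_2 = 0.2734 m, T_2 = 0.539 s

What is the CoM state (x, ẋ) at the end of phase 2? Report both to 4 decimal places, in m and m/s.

x = 0.8266, ẋ = 2.1226

phase 1: p=-0.0646, T=0.310, ωT=1.106514, cosh=1.677254, sinh=1.346545; start (x,ẋ)=(0.100600, 0.007200) → end (x,ẋ)=(0.215199, 0.806086)
phase 2: p=0.2734, T=0.539, ωT=1.923907, cosh=3.496846, sinh=3.350811; start (x,ẋ)=(0.215199, 0.806086) → end (x,ẋ)=(0.826600, 2.122649)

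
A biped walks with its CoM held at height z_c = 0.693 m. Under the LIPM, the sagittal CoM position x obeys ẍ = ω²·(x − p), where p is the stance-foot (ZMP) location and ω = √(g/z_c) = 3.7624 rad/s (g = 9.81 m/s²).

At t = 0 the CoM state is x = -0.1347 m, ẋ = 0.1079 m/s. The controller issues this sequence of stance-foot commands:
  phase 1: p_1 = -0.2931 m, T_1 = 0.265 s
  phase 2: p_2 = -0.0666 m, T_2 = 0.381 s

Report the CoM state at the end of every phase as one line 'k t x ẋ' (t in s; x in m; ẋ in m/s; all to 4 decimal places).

phase 1: p=-0.2931, T=0.265, ωT=0.997036, cosh=1.539604, sinh=1.170633; start (x,ẋ)=(-0.134700, 0.107900) → end (x,ẋ)=(-0.015655, 0.863778)
phase 2: p=-0.0666, T=0.381, ωT=1.433474, cosh=2.215861, sinh=1.977382; start (x,ẋ)=(-0.015655, 0.863778) → end (x,ẋ)=(0.500258, 2.293031)

1 0.2650 -0.0157 0.8638
2 0.6460 0.5003 2.2930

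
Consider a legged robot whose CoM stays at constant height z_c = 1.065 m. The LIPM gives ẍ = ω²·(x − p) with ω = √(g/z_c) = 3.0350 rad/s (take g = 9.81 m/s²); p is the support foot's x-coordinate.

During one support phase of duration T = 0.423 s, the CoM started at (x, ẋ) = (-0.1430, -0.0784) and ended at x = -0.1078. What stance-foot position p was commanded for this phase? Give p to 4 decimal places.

ωT = 3.0350·0.423 = 1.283805; cosh(ωT) = 1.943666, sinh(ωT) = 1.666685
x(T) = p + (x₀−p)·cosh(ωT) + (ẋ₀/ω)·sinh(ωT) ⇒ p·(1 − cosh) = x(T) − x₀·cosh − (ẋ₀/ω)·sinh
numerator   = -0.1078 − (-0.1430)·1.943666 − (-0.0784/3.0350)·1.666685 = 0.213198
denominator = 1 − 1.943666 = -0.943666
p = 0.213198 / -0.943666 = -0.2259

p = -0.2259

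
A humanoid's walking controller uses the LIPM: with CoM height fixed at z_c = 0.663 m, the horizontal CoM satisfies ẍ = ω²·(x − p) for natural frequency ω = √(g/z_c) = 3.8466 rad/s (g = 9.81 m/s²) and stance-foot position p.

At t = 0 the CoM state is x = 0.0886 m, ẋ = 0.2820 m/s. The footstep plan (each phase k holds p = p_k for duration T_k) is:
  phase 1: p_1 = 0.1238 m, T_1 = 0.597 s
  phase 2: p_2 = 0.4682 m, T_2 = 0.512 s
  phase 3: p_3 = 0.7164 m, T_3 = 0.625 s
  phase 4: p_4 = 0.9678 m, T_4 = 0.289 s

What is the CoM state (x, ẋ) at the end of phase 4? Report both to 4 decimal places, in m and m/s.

x = 0.5087, ẋ = -1.4137

phase 1: p=0.1238, T=0.597, ωT=2.296420, cosh=5.019580, sinh=4.918961; start (x,ẋ)=(0.088600, 0.282000) → end (x,ẋ)=(0.307727, 0.749493)
phase 2: p=0.4682, T=0.512, ωT=1.969459, cosh=3.653166, sinh=3.513634; start (x,ẋ)=(0.307727, 0.749493) → end (x,ẋ)=(0.566582, 0.569143)
phase 3: p=0.7164, T=0.625, ωT=2.404125, cosh=5.579543, sinh=5.489198; start (x,ẋ)=(0.566582, 0.569143) → end (x,ẋ)=(0.692665, 0.012186)
phase 4: p=0.9678, T=0.289, ωT=1.111667, cosh=1.684216, sinh=1.355206; start (x,ẋ)=(0.692665, 0.012186) → end (x,ẋ)=(0.508707, -1.413735)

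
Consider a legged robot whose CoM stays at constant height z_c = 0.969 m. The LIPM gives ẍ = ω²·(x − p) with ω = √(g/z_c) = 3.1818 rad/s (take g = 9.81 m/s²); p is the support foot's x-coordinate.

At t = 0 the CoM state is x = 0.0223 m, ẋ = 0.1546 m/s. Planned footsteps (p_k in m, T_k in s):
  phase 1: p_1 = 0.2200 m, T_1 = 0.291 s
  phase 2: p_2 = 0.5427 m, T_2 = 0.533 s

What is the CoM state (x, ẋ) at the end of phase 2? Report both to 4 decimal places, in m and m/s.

x = -1.4014, ẋ = -5.9404

phase 1: p=0.2200, T=0.291, ωT=0.925904, cosh=1.460161, sinh=1.063988; start (x,ẋ)=(0.022300, 0.154600) → end (x,ẋ)=(-0.016976, -0.443552)
phase 2: p=0.5427, T=0.533, ωT=1.695899, cosh=2.817491, sinh=2.634056; start (x,ẋ)=(-0.016976, -0.443552) → end (x,ẋ)=(-1.401376, -5.940369)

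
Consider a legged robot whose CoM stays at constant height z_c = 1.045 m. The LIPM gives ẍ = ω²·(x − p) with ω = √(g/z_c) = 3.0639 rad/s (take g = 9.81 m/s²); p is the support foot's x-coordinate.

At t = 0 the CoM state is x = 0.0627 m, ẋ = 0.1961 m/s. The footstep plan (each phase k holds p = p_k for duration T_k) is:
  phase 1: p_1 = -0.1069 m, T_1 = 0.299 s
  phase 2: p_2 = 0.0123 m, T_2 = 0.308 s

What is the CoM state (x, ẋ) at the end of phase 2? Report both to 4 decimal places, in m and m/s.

phase 1: p=-0.1069, T=0.299, ωT=0.916106, cosh=1.449806, sinh=1.049732; start (x,ẋ)=(0.062700, 0.196100) → end (x,ẋ)=(0.206174, 0.829787)
phase 2: p=0.0123, T=0.308, ωT=0.943681, cosh=1.479308, sinh=1.090115; start (x,ẋ)=(0.206174, 0.829787) → end (x,ẋ)=(0.594331, 1.875049)

x = 0.5943, ẋ = 1.8750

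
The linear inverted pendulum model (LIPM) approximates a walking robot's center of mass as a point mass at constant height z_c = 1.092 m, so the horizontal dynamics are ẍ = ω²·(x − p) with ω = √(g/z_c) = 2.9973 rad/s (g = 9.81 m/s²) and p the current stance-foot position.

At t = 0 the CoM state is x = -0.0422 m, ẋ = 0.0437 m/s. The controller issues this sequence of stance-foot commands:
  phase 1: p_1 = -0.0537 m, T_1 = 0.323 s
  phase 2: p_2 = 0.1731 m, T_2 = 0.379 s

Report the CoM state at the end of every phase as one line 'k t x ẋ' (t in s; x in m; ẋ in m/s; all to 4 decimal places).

phase 1: p=-0.0537, T=0.323, ωT=0.968128, cosh=1.506402, sinh=1.126609; start (x,ẋ)=(-0.042200, 0.043700) → end (x,ẋ)=(-0.019951, 0.104663)
phase 2: p=0.1731, T=0.379, ωT=1.135977, cosh=1.717661, sinh=1.396553; start (x,ẋ)=(-0.019951, 0.104663) → end (x,ẋ)=(-0.109729, -0.628313)

1 0.3230 -0.0200 0.1047
2 0.7020 -0.1097 -0.6283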